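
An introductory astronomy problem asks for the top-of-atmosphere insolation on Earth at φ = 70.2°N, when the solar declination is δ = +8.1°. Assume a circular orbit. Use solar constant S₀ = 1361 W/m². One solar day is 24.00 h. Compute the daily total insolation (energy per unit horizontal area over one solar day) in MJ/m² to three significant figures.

21.3 MJ/m²

cos H₀ = −tan(+70.2°) tan(+8.100°) = -0.3953, H₀ = 1.9772 rad.
Bracket: H₀ sin φ sin δ + cos φ cos δ sin H₀ = 1.9772×0.94088×0.14090 + 0.33874×0.99002×0.91855 = 0.262117 + 0.308044 = 0.570161.
Q̄ = (S₀/π) × [bracket] = (1361/π) × 0.570161 = 247.01 W/m².
Daily total = Q̄ × 24.00 h × 3600 s/h = 247.01 × 24.00 × 3600 / 10⁶ = 21.34 MJ/m².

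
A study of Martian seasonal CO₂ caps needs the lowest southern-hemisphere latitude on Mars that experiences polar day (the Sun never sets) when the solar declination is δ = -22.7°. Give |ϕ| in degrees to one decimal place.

|ϕ| = 67.3°

Polar day requires cos h₀ = −tan ϕ tan δ ≤ −1, i.e. tan ϕ tan δ ≥ 1.
The boundary is |tan ϕ| · |tan δ| = 1, so |ϕ| = 90° − |δ| = 90° − 22.7° = 67.3° in the southern hemisphere.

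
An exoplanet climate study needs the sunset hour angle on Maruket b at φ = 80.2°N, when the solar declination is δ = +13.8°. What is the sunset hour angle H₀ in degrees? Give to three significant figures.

Sunrise equation: cos H₀ = −tan φ · tan δ = -1.4220 ≤ −1, so the host star never sets (polar day) and H₀ = π.

H₀ = 180°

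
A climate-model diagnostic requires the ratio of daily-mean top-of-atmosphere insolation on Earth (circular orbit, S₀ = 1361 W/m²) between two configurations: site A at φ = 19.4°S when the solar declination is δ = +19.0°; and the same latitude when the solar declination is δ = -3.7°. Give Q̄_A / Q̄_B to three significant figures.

— Configuration A (φ=-19.4°):
cos H₀ = −tan(-19.4°) tan(+19.000°) = 0.1213, H₀ = 1.4492 rad.
Bracket: H₀ sin φ sin δ + cos φ cos δ sin H₀ = 1.4492×-0.33216×0.32557 + 0.94322×0.94552×0.99262 = -0.156718 + 0.885252 = 0.728534.
Q̄ = (S₀/π) × [bracket] = (1361/π) × 0.728534 = 315.62 W/m².
— Configuration B (φ=-19.4°):
cos H₀ = −tan(-19.4°) tan(-3.700°) = -0.0228, H₀ = 1.5936 rad.
Bracket: H₀ sin φ sin δ + cos φ cos δ sin H₀ = 1.5936×-0.33216×-0.06453 + 0.94322×0.99792×0.99974 = 0.034158 + 0.941013 = 0.975171.
Q̄ = (S₀/π) × [bracket] = (1361/π) × 0.975171 = 422.46 W/m².
Ratio Q̄_A / Q̄_B = 315.62 / 422.46 = 0.7471.

Q̄_A / Q̄_B ≈ 0.747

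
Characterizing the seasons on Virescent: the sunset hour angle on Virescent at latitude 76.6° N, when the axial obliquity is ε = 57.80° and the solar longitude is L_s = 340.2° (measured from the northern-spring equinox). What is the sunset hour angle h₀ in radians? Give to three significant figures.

Solar declination: sin δ = sin ε · sin L_s = sin 57.80° × sin 340.2° = -0.28664, so δ = -16.657°.
cos h₀ = −tan ϕ · tan δ = 1.2559 ≥ 1, so the host star never rises (polar night) and h₀ = 0.

h₀ = 0.00 rad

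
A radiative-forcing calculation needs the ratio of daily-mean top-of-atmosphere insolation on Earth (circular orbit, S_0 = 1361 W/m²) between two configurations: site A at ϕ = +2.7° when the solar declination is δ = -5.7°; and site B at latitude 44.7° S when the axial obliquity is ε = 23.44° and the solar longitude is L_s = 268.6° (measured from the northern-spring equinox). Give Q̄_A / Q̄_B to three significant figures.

— Configuration A (ϕ=+2.7°):
cos h₀ = −tan(+2.7°) tan(-5.700°) = 0.0047, h₀ = 1.5661 rad.
Bracket: h₀ sin ϕ sin δ + cos ϕ cos δ sin h₀ = 1.5661×0.04711×-0.09932 + 0.99889×0.99506×0.99999 = -0.007328 + 0.993946 = 0.986618.
Q̄ = (S_0/π) × [bracket] = (1361/π) × 0.986618 = 427.42 W/m².
— Configuration B (ϕ=-44.7°):
Solar declination: sin δ = sin ε · sin L_s = sin 23.44° × sin 268.6° = -0.39767, so δ = -23.433°.
cos h₀ = −tan(-44.7°) tan(-23.433°) = -0.4289, h₀ = 2.0141 rad.
Bracket: h₀ sin ϕ sin δ + cos ϕ cos δ sin h₀ = 2.0141×-0.70339×-0.39767 + 0.71080×0.91753×0.90335 = 0.563378 + 0.589147 = 1.152525.
Q̄ = (S_0/π) × [bracket] = (1361/π) × 1.152525 = 499.30 W/m².
Ratio Q̄_A / Q̄_B = 427.42 / 499.30 = 0.8560.

Q̄_A / Q̄_B ≈ 0.856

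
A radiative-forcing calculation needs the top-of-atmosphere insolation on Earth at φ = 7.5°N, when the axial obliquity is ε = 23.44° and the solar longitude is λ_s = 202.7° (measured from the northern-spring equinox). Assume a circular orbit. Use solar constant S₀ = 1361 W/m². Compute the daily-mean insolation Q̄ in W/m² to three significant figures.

Solar declination: sin δ = sin ε · sin λ_s = sin 23.44° × sin 202.7° = -0.15351, so δ = -8.830°.
cos H₀ = −tan(+7.5°) tan(-8.830°) = 0.0205, H₀ = 1.5503 rad.
Bracket: H₀ sin φ sin δ + cos φ cos δ sin H₀ = 1.5503×0.13053×-0.15351 + 0.99144×0.98815×0.99979 = -0.031064 + 0.979486 = 0.948422.
Q̄ = (S₀/π) × [bracket] = (1361/π) × 0.948422 = 410.9 W/m².

Q̄ ≈ 411 W/m²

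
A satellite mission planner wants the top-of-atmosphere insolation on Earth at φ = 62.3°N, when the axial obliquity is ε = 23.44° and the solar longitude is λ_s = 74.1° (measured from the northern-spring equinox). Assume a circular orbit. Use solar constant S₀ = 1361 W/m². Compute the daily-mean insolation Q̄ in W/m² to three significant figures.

Solar declination: sin δ = sin ε · sin λ_s = sin 23.44° × sin 74.1° = 0.38257, so δ = +22.493°.
cos H₀ = −tan(+62.3°) tan(+22.493°) = -0.7887, H₀ = 2.4795 rad.
Bracket: H₀ sin φ sin δ + cos φ cos δ sin H₀ = 2.4795×0.88539×0.38257 + 0.46484×0.92393×0.61480 = 0.839865 + 0.264044 = 1.103909.
Q̄ = (S₀/π) × [bracket] = (1361/π) × 1.103909 = 478.2 W/m².

Q̄ ≈ 478 W/m²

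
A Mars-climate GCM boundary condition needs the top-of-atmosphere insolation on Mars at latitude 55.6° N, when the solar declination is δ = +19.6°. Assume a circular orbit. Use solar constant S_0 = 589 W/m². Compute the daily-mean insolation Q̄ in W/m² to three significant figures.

Q̄ ≈ 195 W/m²

cos h₀ = −tan(+55.6°) tan(+19.600°) = -0.5200, h₀ = 2.1177 rad.
Bracket: h₀ sin ϕ sin δ + cos ϕ cos δ sin h₀ = 2.1177×0.82511×0.33545 + 0.56497×0.94206×0.85414 = 0.586144 + 0.454604 = 1.040748.
Q̄ = (S_0/π) × [bracket] = (589/π) × 1.040748 = 195.1 W/m².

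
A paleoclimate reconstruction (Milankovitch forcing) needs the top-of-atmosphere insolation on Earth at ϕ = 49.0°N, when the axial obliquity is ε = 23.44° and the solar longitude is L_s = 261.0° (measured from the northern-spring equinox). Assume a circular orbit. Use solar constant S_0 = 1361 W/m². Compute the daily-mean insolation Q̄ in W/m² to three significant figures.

Solar declination: sin δ = sin ε · sin L_s = sin 23.44° × sin 261.0° = -0.39289, so δ = -23.135°.
cos h₀ = −tan(+49.0°) tan(-23.135°) = 0.4915, h₀ = 1.0570 rad.
Bracket: h₀ sin ϕ sin δ + cos ϕ cos δ sin h₀ = 1.0570×0.75471×-0.39289 + 0.65606×0.91959×0.87088 = -0.313420 + 0.525407 = 0.211987.
Q̄ = (S_0/π) × [bracket] = (1361/π) × 0.211987 = 91.84 W/m².

Q̄ ≈ 91.8 W/m²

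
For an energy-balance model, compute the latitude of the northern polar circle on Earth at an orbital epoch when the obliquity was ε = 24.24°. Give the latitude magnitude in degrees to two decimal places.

The polar circle is the lowest latitude that experiences at least one full rotation of continuous daylight at the northern-summer solstice; it lies at |φ| = 90° − ε = 90° − 24.24° = 65.76°.

65.76°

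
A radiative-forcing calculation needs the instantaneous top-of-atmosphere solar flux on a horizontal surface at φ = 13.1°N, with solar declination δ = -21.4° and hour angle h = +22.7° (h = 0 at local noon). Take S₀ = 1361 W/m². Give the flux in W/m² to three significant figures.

1.03e+03 W/m²

cos θ_z = sin φ sin δ + cos φ cos δ cos h = -0.082700 + 0.836582 = 0.753882.
Flux = S₀ · cos θ_z = 1361 × 0.753882 = 1026 W/m².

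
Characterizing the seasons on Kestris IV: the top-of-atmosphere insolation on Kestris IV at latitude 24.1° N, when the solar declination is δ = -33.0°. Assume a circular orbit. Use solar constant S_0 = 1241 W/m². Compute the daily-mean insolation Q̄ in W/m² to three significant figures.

Q̄ ≈ 177 W/m²

cos h₀ = −tan(+24.1°) tan(-33.000°) = 0.2905, h₀ = 1.2761 rad.
Bracket: h₀ sin ϕ sin δ + cos ϕ cos δ sin h₀ = 1.2761×0.40833×-0.54464 + 0.91283×0.83867×0.95688 = -0.283796 + 0.732552 = 0.448756.
Q̄ = (S_0/π) × [bracket] = (1241/π) × 0.448756 = 177.3 W/m².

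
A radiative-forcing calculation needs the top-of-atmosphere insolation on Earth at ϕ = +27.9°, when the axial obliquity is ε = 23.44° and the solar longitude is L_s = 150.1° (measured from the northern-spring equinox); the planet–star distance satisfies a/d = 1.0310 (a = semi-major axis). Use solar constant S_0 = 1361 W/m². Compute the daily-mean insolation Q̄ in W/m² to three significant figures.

Q̄ ≈ 468 W/m²

Solar declination: sin δ = sin ε · sin L_s = sin 23.44° × sin 150.1° = 0.19829, so δ = +11.437°.
cos h₀ = −tan(+27.9°) tan(+11.437°) = -0.1071, h₀ = 1.6781 rad.
Bracket: h₀ sin ϕ sin δ + cos ϕ cos δ sin h₀ = 1.6781×0.46793×0.19829 + 0.88377×0.98014×0.99425 = 0.155704 + 0.861238 = 1.016942.
Inverse-square distance factor (a/d)² = 1.0310² = 1.062961.
Q̄ = (S_0/π) × 1.062961 × [bracket] = (1361/π) × 1.062961 × 1.016942 = 468.3 W/m².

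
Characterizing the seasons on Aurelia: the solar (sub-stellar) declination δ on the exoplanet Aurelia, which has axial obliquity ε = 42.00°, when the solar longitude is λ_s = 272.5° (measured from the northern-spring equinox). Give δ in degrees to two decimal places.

δ = -41.95°

sin δ = sin ε · sin λ_s = sin 42.00° × sin 272.5° = -0.668494.
δ = arcsin(-0.668494) = -41.95°.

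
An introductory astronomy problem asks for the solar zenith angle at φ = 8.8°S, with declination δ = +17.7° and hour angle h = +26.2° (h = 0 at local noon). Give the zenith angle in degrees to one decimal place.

θ_z = 37.0°

cos θ_z = sin φ sin δ + cos φ cos δ cos h = -0.046513 + 0.844721 = 0.798208.
θ_z = arccos(0.798208) = 37.0°.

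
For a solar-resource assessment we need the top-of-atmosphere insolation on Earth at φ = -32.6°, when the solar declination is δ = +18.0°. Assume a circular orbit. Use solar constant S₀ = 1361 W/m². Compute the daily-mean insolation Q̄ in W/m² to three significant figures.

Q̄ ≈ 241 W/m²

cos H₀ = −tan(-32.6°) tan(+18.000°) = 0.2078, H₀ = 1.3615 rad.
Bracket: H₀ sin φ sin δ + cos φ cos δ sin H₀ = 1.3615×-0.53877×0.30902 + 0.84245×0.95106×0.97817 = -0.226677 + 0.783730 = 0.557053.
Q̄ = (S₀/π) × [bracket] = (1361/π) × 0.557053 = 241.3 W/m².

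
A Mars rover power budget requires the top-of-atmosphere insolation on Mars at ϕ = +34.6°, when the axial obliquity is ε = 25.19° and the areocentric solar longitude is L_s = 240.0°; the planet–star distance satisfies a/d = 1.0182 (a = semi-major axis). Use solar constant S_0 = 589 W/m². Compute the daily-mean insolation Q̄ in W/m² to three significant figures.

Q̄ ≈ 90.4 W/m²

sin δ = sin 25.19° × sin 240.0° = -0.36860, so δ = -21.629°.
cos h₀ = −tan(+34.6°) tan(-21.629°) = 0.2735, h₀ = 1.2937 rad.
Bracket: h₀ sin ϕ sin δ + cos ϕ cos δ sin h₀ = 1.2937×0.56784×-0.36860 + 0.82314×0.92959×0.96186 = -0.270779 + 0.735999 = 0.465220.
Inverse-square distance factor (a/d)² = 1.0182² = 1.036731.
Q̄ = (S_0/π) × 1.036731 × [bracket] = (589/π) × 1.036731 × 0.465220 = 90.43 W/m².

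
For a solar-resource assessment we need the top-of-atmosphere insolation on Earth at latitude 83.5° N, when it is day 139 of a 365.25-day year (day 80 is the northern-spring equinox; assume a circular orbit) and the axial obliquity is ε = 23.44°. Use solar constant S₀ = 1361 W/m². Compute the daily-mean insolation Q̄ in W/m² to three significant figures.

Q̄ ≈ 457 W/m²

Solar longitude: λ_s = 360° × (139 − 80)/365.25 = 58.152°.
sin δ = sin 23.44° × sin 58.152° = 0.33790, so δ = +19.749°.
cos H₀ = −tan(+83.5°) tan(+19.749°) = -3.1511 ≤ −1 ⇒ polar day, H₀ = π.
Bracket: H₀ sin φ sin δ + cos φ cos δ sin H₀ = 3.1416×0.99357×0.33790 + 0.11320×0.94118×0.00000 = 1.054721 + 0.000000 = 1.054721.
Q̄ = (S₀/π) × [bracket] = (1361/π) × 1.054721 = 456.9 W/m².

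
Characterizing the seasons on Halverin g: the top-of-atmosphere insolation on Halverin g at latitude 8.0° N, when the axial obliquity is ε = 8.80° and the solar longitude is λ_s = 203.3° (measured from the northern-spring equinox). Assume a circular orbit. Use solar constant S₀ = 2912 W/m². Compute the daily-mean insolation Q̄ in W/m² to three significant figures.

Q̄ ≈ 904 W/m²

Solar declination: sin δ = sin ε · sin λ_s = sin 8.80° × sin 203.3° = -0.06051, so δ = -3.469°.
cos H₀ = −tan(+8.0°) tan(-3.469°) = 0.0085, H₀ = 1.5623 rad.
Bracket: H₀ sin φ sin δ + cos φ cos δ sin H₀ = 1.5623×0.13917×-0.06051 + 0.99027×0.99817×0.99996 = -0.013156 + 0.988418 = 0.975262.
Q̄ = (S₀/π) × [bracket] = (2912/π) × 0.975262 = 904.0 W/m².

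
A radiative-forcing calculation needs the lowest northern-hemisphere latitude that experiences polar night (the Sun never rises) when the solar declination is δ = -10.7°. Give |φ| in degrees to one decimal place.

Polar night requires cos H₀ = −tan φ tan δ ≥ 1, i.e. tan φ tan δ ≤ −1.
The boundary is |tan φ| · |tan δ| = 1, so |φ| = 90° − |δ| = 90° − 10.7° = 79.3° in the northern hemisphere.

|φ| = 79.3°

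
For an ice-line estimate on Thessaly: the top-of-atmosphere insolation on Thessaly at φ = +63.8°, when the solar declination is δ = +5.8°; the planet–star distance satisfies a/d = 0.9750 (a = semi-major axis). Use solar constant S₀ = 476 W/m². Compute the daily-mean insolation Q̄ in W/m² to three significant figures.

cos H₀ = −tan(+63.8°) tan(+5.800°) = -0.2064, H₀ = 1.7787 rad.
Bracket: H₀ sin φ sin δ + cos φ cos δ sin H₀ = 1.7787×0.89726×0.10106 + 0.44151×0.99488×0.97846 = 0.161287 + 0.429788 = 0.591075.
Inverse-square distance factor (a/d)² = 0.9750² = 0.950625.
Q̄ = (S₀/π) × 0.950625 × [bracket] = (476/π) × 0.950625 × 0.591075 = 85.14 W/m².

Q̄ ≈ 85.1 W/m²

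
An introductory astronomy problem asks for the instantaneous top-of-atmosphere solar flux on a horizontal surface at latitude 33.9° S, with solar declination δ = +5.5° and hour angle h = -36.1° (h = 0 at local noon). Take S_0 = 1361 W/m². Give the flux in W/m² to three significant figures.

cos θ_z = sin ϕ sin δ + cos ϕ cos δ cos h = -0.053457 + 0.667554 = 0.614097.
Flux = S_0 · cos θ_z = 1361 × 0.614097 = 835.8 W/m².

836 W/m²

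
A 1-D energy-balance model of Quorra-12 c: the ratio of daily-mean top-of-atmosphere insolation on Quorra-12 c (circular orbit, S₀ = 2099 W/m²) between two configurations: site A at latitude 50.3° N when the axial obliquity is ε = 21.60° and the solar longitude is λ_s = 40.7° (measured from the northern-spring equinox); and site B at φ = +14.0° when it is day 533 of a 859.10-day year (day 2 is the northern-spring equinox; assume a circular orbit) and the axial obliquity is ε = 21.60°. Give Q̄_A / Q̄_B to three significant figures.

— Configuration A (φ=+50.3°):
Solar declination: sin δ = sin ε · sin λ_s = sin 21.60° × sin 40.7° = 0.24005, so δ = +13.890°.
cos H₀ = −tan(+50.3°) tan(+13.890°) = -0.2979, H₀ = 1.8732 rad.
Bracket: H₀ sin φ sin δ + cos φ cos δ sin H₀ = 1.8732×0.76940×0.24005 + 0.63877×0.97076×0.95461 = 0.345970 + 0.591946 = 0.937916.
Q̄ = (S₀/π) × [bracket] = (2099/π) × 0.937916 = 626.65 W/m².
— Configuration B (φ=+14.0°):
Solar longitude: λ_s = 360° × (533 − 2)/859.10 = 222.512°.
sin δ = sin 21.60° × sin 222.512° = -0.24876, so δ = -14.404°.
cos H₀ = −tan(+14.0°) tan(-14.404°) = 0.0640, H₀ = 1.5067 rad.
Bracket: H₀ sin φ sin δ + cos φ cos δ sin H₀ = 1.5067×0.24192×-0.24876 + 0.97030×0.96857×0.99795 = -0.090673 + 0.937877 = 0.847204.
Q̄ = (S₀/π) × [bracket] = (2099/π) × 0.847204 = 566.04 W/m².
Ratio Q̄_A / Q̄_B = 626.65 / 566.04 = 1.107.

Q̄_A / Q̄_B ≈ 1.11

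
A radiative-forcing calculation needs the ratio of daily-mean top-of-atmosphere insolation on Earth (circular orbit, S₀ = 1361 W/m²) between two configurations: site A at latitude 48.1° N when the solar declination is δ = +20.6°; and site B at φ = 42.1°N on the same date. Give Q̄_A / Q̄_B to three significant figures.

Q̄_A / Q̄_B ≈ 0.988

— Configuration A (φ=+48.1°):
cos H₀ = −tan(+48.1°) tan(+20.600°) = -0.4189, H₀ = 2.0031 rad.
Bracket: H₀ sin φ sin δ + cos φ cos δ sin H₀ = 2.0031×0.74431×0.35184 + 0.66783×0.93606×0.90802 = 0.524568 + 0.567630 = 1.092198.
Q̄ = (S₀/π) × [bracket] = (1361/π) × 1.092198 = 473.16 W/m².
— Configuration B (φ=+42.1°):
cos H₀ = −tan(+42.1°) tan(+20.600°) = -0.3396, H₀ = 1.9173 rad.
Bracket: H₀ sin φ sin δ + cos φ cos δ sin H₀ = 1.9173×0.67043×0.35184 + 0.74198×0.93606×0.94056 = 0.452261 + 0.653254 = 1.105515.
Q̄ = (S₀/π) × [bracket] = (1361/π) × 1.105515 = 478.93 W/m².
Ratio Q̄_A / Q̄_B = 473.16 / 478.93 = 0.9880.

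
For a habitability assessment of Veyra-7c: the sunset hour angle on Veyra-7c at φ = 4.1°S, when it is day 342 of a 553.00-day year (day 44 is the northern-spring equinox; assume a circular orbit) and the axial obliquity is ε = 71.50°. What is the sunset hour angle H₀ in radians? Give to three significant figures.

H₀ = 1.59 rad

Solar longitude: λ_s = 360° × (342 − 44)/553.00 = 193.996°.
sin δ = sin 71.50° × sin 193.996° = -0.22936, so δ = -13.260°.
cos H₀ = −tan φ · tan δ = −tan(-4.1°) × tan(-13.260°) = -0.0169, so H₀ = 1.5877 rad = 90.97°.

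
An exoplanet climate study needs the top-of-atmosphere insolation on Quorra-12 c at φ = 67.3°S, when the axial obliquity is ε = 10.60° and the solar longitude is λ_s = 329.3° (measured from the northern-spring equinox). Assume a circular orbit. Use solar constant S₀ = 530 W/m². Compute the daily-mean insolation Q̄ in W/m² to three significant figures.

Q̄ ≈ 89.4 W/m²

Solar declination: sin δ = sin ε · sin λ_s = sin 10.60° × sin 329.3° = -0.09392, so δ = -5.389°.
cos H₀ = −tan(-67.3°) tan(-5.389°) = -0.2255, H₀ = 1.7983 rad.
Bracket: H₀ sin φ sin δ + cos φ cos δ sin H₀ = 1.7983×-0.92254×-0.09392 + 0.38591×0.99558×0.97424 = 0.155814 + 0.374307 = 0.530121.
Q̄ = (S₀/π) × [bracket] = (530/π) × 0.530121 = 89.43 W/m².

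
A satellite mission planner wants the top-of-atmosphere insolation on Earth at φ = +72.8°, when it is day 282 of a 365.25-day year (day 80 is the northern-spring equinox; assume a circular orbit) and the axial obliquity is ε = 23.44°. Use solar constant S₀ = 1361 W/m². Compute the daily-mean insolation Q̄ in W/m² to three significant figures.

Q̄ ≈ 54.0 W/m²

Solar longitude: λ_s = 360° × (282 − 80)/365.25 = 199.097°.
sin δ = sin 23.44° × sin 199.097° = -0.13014, so δ = -7.478°.
cos H₀ = −tan(+72.8°) tan(-7.478°) = 0.4240, H₀ = 1.1329 rad.
Bracket: H₀ sin φ sin δ + cos φ cos δ sin H₀ = 1.1329×0.95528×-0.13014 + 0.29571×0.99150×0.90565 = -0.140842 + 0.265533 = 0.124691.
Q̄ = (S₀/π) × [bracket] = (1361/π) × 0.124691 = 54.02 W/m².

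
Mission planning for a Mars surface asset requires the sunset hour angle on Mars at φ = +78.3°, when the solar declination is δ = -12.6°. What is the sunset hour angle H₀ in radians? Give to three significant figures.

cos H₀ = −tan φ · tan δ = 1.0794 ≥ 1, so the Sun never rises (polar night) and H₀ = 0.

H₀ = 0.00 rad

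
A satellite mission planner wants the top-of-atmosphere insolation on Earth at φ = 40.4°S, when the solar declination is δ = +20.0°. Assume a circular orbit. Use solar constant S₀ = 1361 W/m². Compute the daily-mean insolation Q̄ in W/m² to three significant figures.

cos H₀ = −tan(-40.4°) tan(+20.000°) = 0.3098, H₀ = 1.2559 rad.
Bracket: H₀ sin φ sin δ + cos φ cos δ sin H₀ = 1.2559×-0.64812×0.34202 + 0.76154×0.93969×0.95081 = -0.278395 + 0.680411 = 0.402016.
Q̄ = (S₀/π) × [bracket] = (1361/π) × 0.402016 = 174.2 W/m².

Q̄ ≈ 174 W/m²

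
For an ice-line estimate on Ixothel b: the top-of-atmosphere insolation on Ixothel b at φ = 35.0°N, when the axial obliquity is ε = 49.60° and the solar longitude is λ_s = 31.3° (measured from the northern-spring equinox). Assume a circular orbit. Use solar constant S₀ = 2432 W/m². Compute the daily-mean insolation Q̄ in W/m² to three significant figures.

Q̄ ≈ 885 W/m²

Solar declination: sin δ = sin ε · sin λ_s = sin 49.60° × sin 31.3° = 0.39563, so δ = +23.306°.
cos H₀ = −tan(+35.0°) tan(+23.306°) = -0.3016, H₀ = 1.8772 rad.
Bracket: H₀ sin φ sin δ + cos φ cos δ sin H₀ = 1.8772×0.57358×0.39563 + 0.81915×0.91841×0.95342 = 0.425984 + 0.717273 = 1.143257.
Q̄ = (S₀/π) × [bracket] = (2432/π) × 1.143257 = 885.0 W/m².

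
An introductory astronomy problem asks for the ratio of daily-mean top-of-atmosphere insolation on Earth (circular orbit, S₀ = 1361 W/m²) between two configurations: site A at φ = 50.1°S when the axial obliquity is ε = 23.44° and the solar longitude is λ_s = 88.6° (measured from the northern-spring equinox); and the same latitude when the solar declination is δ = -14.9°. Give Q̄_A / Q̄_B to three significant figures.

Q̄_A / Q̄_B ≈ 0.198

— Configuration A (φ=-50.1°):
Solar declination: sin δ = sin ε · sin λ_s = sin 23.44° × sin 88.6° = 0.39767, so δ = +23.433°.
cos H₀ = −tan(-50.1°) tan(+23.433°) = 0.5184, H₀ = 1.0259 rad.
Bracket: H₀ sin φ sin δ + cos φ cos δ sin H₀ = 1.0259×-0.76717×0.39767 + 0.64145×0.91753×0.85516 = -0.312982 + 0.503304 = 0.190322.
Q̄ = (S₀/π) × [bracket] = (1361/π) × 0.190322 = 82.451 W/m².
— Configuration B (φ=-50.1°):
cos H₀ = −tan(-50.1°) tan(-14.900°) = -0.3182, H₀ = 1.8947 rad.
Bracket: H₀ sin φ sin δ + cos φ cos δ sin H₀ = 1.8947×-0.76717×-0.25713 + 0.64145×0.96638×0.94801 = 0.373753 + 0.587657 = 0.961410.
Q̄ = (S₀/π) × [bracket] = (1361/π) × 0.961410 = 416.50 W/m².
Ratio Q̄_A / Q̄_B = 82.451 / 416.50 = 0.1980.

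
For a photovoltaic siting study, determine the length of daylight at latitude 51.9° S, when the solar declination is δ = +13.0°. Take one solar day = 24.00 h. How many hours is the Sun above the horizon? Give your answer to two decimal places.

cos H₀ = −tan φ · tan δ = −tan(-51.9°) × tan(+13.000°) = 0.2944, so H₀ = 1.2719 rad = 72.88°.
Daylight = 2H₀/(2π) × 24.00 h = (1.2719/π) × 24.00 = 9.72 h.

9.72 h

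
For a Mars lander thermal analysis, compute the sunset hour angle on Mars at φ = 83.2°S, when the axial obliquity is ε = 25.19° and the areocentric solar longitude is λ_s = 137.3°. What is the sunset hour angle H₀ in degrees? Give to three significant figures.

sin δ = sin 25.19° × sin 137.3° = 0.28864, so δ = +16.777°.
cos H₀ = −tan φ · tan δ = 2.5282 ≥ 1, so the Sun never rises (polar night) and H₀ = 0.

H₀ = 0.00°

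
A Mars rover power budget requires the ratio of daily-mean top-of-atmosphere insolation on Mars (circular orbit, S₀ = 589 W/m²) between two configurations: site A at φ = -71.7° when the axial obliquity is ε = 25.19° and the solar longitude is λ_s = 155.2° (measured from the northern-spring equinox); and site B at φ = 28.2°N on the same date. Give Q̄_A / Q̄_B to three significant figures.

Q̄_A / Q̄_B ≈ 0.0901

— Configuration A (φ=-71.7°):
Solar declination: sin δ = sin ε · sin λ_s = sin 25.19° × sin 155.2° = 0.17853, so δ = +10.284°.
cos H₀ = −tan(-71.7°) tan(+10.284°) = 0.5486, H₀ = 0.9901 rad.
Bracket: H₀ sin φ sin δ + cos φ cos δ sin H₀ = 0.9901×-0.94943×0.17853 + 0.31399×0.98393×0.83606 = -0.167824 + 0.258296 = 0.090472.
Q̄ = (S₀/π) × [bracket] = (589/π) × 0.090472 = 16.962 W/m².
— Configuration B (φ=+28.2°):
cos H₀ = −tan(+28.2°) tan(+10.284°) = -0.0973, H₀ = 1.6682 rad.
Bracket: H₀ sin φ sin δ + cos φ cos δ sin H₀ = 1.6682×0.47255×0.17853 + 0.88130×0.98393×0.99526 = 0.140737 + 0.863027 = 1.003764.
Q̄ = (S₀/π) × [bracket] = (589/π) × 1.003764 = 188.19 W/m².
Ratio Q̄_A / Q̄_B = 16.962 / 188.19 = 0.09013.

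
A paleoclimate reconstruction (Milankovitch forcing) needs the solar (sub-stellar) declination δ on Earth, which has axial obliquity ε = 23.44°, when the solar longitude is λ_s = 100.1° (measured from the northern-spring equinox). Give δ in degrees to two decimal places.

δ = +23.06°

sin δ = sin ε · sin λ_s = sin 23.44° × sin 100.1° = 0.391624.
δ = arcsin(0.391624) = +23.06°.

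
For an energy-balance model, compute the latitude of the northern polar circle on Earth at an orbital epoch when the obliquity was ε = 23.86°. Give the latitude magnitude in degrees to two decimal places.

The polar circle is the lowest latitude that experiences at least one full rotation of continuous daylight at the northern-summer solstice; it lies at |φ| = 90° − ε = 90° − 23.86° = 66.14°.

66.14°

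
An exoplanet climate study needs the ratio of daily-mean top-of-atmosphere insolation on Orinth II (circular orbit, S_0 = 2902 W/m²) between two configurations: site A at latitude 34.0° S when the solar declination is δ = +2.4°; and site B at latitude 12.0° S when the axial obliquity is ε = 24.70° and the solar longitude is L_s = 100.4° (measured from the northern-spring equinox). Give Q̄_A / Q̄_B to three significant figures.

— Configuration A (ϕ=-34.0°):
cos h₀ = −tan(-34.0°) tan(+2.400°) = 0.0283, h₀ = 1.5425 rad.
Bracket: h₀ sin ϕ sin δ + cos ϕ cos δ sin h₀ = 1.5425×-0.55919×0.04188 + 0.82904×0.99912×0.99960 = -0.036124 + 0.827979 = 0.791855.
Q̄ = (S_0/π) × [bracket] = (2902/π) × 0.791855 = 731.46 W/m².
— Configuration B (ϕ=-12.0°):
Solar declination: sin δ = sin ε · sin L_s = sin 24.70° × sin 100.4° = 0.41100, so δ = +24.268°.
cos h₀ = −tan(-12.0°) tan(+24.268°) = 0.0958, h₀ = 1.4748 rad.
Bracket: h₀ sin ϕ sin δ + cos ϕ cos δ sin h₀ = 1.4748×-0.20791×0.41100 + 0.97815×0.91163×0.99540 = -0.126023 + 0.887609 = 0.761586.
Q̄ = (S_0/π) × [bracket] = (2902/π) × 0.761586 = 703.50 W/m².
Ratio Q̄_A / Q̄_B = 731.46 / 703.50 = 1.040.

Q̄_A / Q̄_B ≈ 1.04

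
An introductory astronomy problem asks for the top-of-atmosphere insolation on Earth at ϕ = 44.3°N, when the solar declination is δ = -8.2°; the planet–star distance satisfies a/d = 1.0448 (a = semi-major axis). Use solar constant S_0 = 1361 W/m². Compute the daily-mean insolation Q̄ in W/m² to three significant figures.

Q̄ ≈ 264 W/m²

cos h₀ = −tan(+44.3°) tan(-8.200°) = 0.1406, h₀ = 1.4297 rad.
Bracket: h₀ sin ϕ sin δ + cos ϕ cos δ sin h₀ = 1.4297×0.69842×-0.14263 + 0.71569×0.98978×0.99006 = -0.142420 + 0.701334 = 0.558914.
Inverse-square distance factor (a/d)² = 1.0448² = 1.091607.
Q̄ = (S_0/π) × 1.091607 × [bracket] = (1361/π) × 1.091607 × 0.558914 = 264.3 W/m².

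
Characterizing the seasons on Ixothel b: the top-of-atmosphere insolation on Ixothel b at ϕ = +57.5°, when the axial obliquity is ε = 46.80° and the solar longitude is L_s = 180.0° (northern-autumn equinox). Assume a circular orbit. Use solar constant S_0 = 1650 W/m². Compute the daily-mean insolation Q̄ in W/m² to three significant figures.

Solar declination: sin δ = sin ε · sin L_s = sin 46.80° × sin 180.0° = 0.00000, so δ = +0.000°.
cos h₀ = −tan(+57.5°) tan(+0.000°) = -0.0000, h₀ = 1.5708 rad.
Bracket: h₀ sin ϕ sin δ + cos ϕ cos δ sin h₀ = 1.5708×0.84339×0.00000 + 0.53730×1.00000×1.00000 = 0.000000 + 0.537300 = 0.537300.
Q̄ = (S_0/π) × [bracket] = (1650/π) × 0.537300 = 282.2 W/m².

Q̄ ≈ 282 W/m²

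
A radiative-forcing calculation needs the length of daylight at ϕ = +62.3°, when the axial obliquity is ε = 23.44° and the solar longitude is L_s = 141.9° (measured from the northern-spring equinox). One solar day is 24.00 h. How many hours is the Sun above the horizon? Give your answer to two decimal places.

Solar declination: sin δ = sin ε · sin L_s = sin 23.44° × sin 141.9° = 0.24545, so δ = +14.208°.
cos h₀ = −tan ϕ · tan δ = −tan(+62.3°) × tan(+14.208°) = -0.4823, so h₀ = 2.0740 rad = 118.83°.
Daylight = 2h₀/(2π) × 24.00 h = (2.0740/π) × 24.00 = 15.84 h.

15.84 h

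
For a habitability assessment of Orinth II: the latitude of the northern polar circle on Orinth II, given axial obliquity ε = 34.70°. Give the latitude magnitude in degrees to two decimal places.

55.30°

The polar circle is the lowest latitude that experiences at least one full rotation of continuous daylight at the northern-summer solstice; it lies at |ϕ| = 90° − ε = 90° − 34.70° = 55.30°.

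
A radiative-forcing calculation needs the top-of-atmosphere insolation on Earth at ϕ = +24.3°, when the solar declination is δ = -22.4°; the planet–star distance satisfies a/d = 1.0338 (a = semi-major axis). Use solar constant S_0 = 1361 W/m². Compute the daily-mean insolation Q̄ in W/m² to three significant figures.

Q̄ ≈ 283 W/m²

cos h₀ = −tan(+24.3°) tan(-22.400°) = 0.1861, h₀ = 1.3836 rad.
Bracket: h₀ sin ϕ sin δ + cos ϕ cos δ sin h₀ = 1.3836×0.41151×-0.38107 + 0.91140×0.92455×0.98253 = -0.216968 + 0.827914 = 0.610946.
Inverse-square distance factor (a/d)² = 1.0338² = 1.068742.
Q̄ = (S_0/π) × 1.068742 × [bracket] = (1361/π) × 1.068742 × 0.610946 = 282.9 W/m².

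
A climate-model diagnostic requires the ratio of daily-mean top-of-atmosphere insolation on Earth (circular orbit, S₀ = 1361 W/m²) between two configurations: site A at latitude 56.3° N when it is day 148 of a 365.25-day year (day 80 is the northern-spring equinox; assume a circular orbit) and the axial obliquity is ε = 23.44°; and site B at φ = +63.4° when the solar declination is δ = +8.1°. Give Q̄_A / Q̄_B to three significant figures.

— Configuration A (φ=+56.3°):
Solar longitude: λ_s = 360° × (148 − 80)/365.25 = 67.023°.
sin δ = sin 23.44° × sin 67.023° = 0.36623, so δ = +21.483°.
cos H₀ = −tan(+56.3°) tan(+21.483°) = -0.5901, H₀ = 2.2020 rad.
Bracket: H₀ sin φ sin δ + cos φ cos δ sin H₀ = 2.2020×0.83195×0.36623 + 0.55484×0.93053×0.80731 = 0.670916 + 0.416810 = 1.087726.
Q̄ = (S₀/π) × [bracket] = (1361/π) × 1.087726 = 471.22 W/m².
— Configuration B (φ=+63.4°):
cos H₀ = −tan(+63.4°) tan(+8.100°) = -0.2842, H₀ = 1.8590 rad.
Bracket: H₀ sin φ sin δ + cos φ cos δ sin H₀ = 1.8590×0.89415×0.14090 + 0.44776×0.99002×0.95876 = 0.234207 + 0.425010 = 0.659217.
Q̄ = (S₀/π) × [bracket] = (1361/π) × 0.659217 = 285.59 W/m².
Ratio Q̄_A / Q̄_B = 471.22 / 285.59 = 1.650.

Q̄_A / Q̄_B ≈ 1.65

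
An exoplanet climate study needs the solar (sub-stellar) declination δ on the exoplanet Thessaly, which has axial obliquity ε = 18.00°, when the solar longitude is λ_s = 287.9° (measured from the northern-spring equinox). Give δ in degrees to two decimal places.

δ = -17.10°

sin δ = sin ε · sin λ_s = sin 18.00° × sin 287.9° = -0.294059.
δ = arcsin(-0.294059) = -17.10°.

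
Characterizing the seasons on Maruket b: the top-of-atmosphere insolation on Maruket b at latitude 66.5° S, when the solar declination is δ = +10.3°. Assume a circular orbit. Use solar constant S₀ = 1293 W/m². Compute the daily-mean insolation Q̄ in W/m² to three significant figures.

cos H₀ = −tan(-66.5°) tan(+10.300°) = 0.4180, H₀ = 1.1396 rad.
Bracket: H₀ sin φ sin δ + cos φ cos δ sin H₀ = 1.1396×-0.91706×0.17880 + 0.39875×0.98389×0.90847 = -0.186861 + 0.356417 = 0.169556.
Q̄ = (S₀/π) × [bracket] = (1293/π) × 0.169556 = 69.78 W/m².

Q̄ ≈ 69.8 W/m²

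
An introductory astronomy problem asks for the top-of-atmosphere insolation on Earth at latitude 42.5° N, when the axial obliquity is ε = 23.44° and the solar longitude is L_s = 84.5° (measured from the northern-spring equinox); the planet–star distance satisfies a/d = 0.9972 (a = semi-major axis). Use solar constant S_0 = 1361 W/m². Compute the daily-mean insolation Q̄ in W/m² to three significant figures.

Q̄ ≈ 496 W/m²

Solar declination: sin δ = sin ε · sin L_s = sin 23.44° × sin 84.5° = 0.39596, so δ = +23.326°.
cos h₀ = −tan(+42.5°) tan(+23.326°) = -0.3951, h₀ = 1.9770 rad.
Bracket: h₀ sin ϕ sin δ + cos ϕ cos δ sin h₀ = 1.9770×0.67559×0.39596 + 0.73728×0.91827×0.91863 = 0.528861 + 0.621933 = 1.150794.
Inverse-square distance factor (a/d)² = 0.9972² = 0.994408.
Q̄ = (S_0/π) × 0.994408 × [bracket] = (1361/π) × 0.994408 × 1.150794 = 495.8 W/m².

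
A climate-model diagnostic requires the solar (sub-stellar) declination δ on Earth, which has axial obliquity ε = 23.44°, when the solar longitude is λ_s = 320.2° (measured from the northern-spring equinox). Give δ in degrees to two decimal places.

δ = -14.75°

sin δ = sin ε · sin λ_s = sin 23.44° × sin 320.2° = -0.254628.
δ = arcsin(-0.254628) = -14.75°.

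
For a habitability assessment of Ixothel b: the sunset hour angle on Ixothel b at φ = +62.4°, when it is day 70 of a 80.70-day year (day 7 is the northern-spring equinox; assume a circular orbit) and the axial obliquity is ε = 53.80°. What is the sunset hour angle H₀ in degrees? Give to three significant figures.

H₀ = 0.00°

Solar longitude: λ_s = 360° × (70 − 7)/80.70 = 281.041°.
sin δ = sin 53.80° × sin 281.041° = -0.79202, so δ = -52.375°.
cos H₀ = −tan φ · tan δ = 2.4816 ≥ 1, so the host star never rises (polar night) and H₀ = 0.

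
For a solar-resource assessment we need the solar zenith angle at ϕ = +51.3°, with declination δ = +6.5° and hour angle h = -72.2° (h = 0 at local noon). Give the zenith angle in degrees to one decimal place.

cos θ_z = sin ϕ sin δ + cos ϕ cos δ cos h = 0.088347 + 0.189905 = 0.278252.
θ_z = arccos(0.278252) = 73.8°.

θ_z = 73.8°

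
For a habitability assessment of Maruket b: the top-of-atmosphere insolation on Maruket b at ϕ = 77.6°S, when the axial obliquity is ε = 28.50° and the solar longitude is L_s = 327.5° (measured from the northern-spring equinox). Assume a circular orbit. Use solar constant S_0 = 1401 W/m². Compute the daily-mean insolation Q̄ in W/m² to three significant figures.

Solar declination: sin δ = sin ε · sin L_s = sin 28.50° × sin 327.5° = -0.25638, so δ = -14.855°.
cos h₀ = −tan(-77.6°) tan(-14.855°) = -1.2064 ≤ −1 ⇒ polar day, h₀ = π.
Bracket: h₀ sin ϕ sin δ + cos ϕ cos δ sin h₀ = 3.1416×-0.97667×-0.25638 + 0.21474×0.96658×0.00000 = 0.786652 + 0.000000 = 0.786652.
Q̄ = (S_0/π) × [bracket] = (1401/π) × 0.786652 = 350.8 W/m².

Q̄ ≈ 351 W/m²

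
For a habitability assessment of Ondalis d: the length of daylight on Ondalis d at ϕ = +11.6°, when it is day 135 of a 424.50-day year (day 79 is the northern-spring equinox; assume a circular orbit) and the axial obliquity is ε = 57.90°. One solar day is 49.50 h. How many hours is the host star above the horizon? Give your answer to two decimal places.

Solar longitude: L_s = 360° × (135 − 79)/424.50 = 47.491°.
sin δ = sin 57.90° × sin 47.491° = 0.62448, so δ = +38.644°.
cos h₀ = −tan ϕ · tan δ = −tan(+11.6°) × tan(+38.644°) = -0.1641, so h₀ = 1.7357 rad = 99.45°.
Daylight = 2h₀/(2π) × 49.50 h = (1.7357/π) × 49.50 = 27.35 h.

27.35 h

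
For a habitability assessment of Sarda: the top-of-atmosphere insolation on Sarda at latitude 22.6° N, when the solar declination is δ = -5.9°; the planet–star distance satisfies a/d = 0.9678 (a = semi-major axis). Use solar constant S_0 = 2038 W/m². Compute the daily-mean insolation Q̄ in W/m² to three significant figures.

cos h₀ = −tan(+22.6°) tan(-5.900°) = 0.0430, h₀ = 1.5278 rad.
Bracket: h₀ sin ϕ sin δ + cos ϕ cos δ sin h₀ = 1.5278×0.38430×-0.10279 + 0.92321×0.99470×0.99907 = -0.060351 + 0.917463 = 0.857112.
Inverse-square distance factor (a/d)² = 0.9678² = 0.936637.
Q̄ = (S_0/π) × 0.936637 × [bracket] = (2038/π) × 0.936637 × 0.857112 = 520.8 W/m².

Q̄ ≈ 521 W/m²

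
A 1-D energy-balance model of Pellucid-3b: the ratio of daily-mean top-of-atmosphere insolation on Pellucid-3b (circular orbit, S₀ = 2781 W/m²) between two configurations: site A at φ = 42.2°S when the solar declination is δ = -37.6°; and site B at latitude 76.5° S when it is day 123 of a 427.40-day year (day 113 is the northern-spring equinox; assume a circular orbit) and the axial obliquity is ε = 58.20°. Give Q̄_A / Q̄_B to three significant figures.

— Configuration A (φ=-42.2°):
cos H₀ = −tan(-42.2°) tan(-37.600°) = -0.6983, H₀ = 2.3438 rad.
Bracket: H₀ sin φ sin δ + cos φ cos δ sin H₀ = 2.3438×-0.67172×-0.61015 + 0.74080×0.79229×0.71582 = 0.960606 + 0.420135 = 1.380741.
Q̄ = (S₀/π) × [bracket] = (2781/π) × 1.380741 = 1222.3 W/m².
— Configuration B (φ=-76.5°):
Solar longitude: λ_s = 360° × (123 − 113)/427.40 = 8.423°.
sin δ = sin 58.20° × sin 8.423° = 0.12449, so δ = +7.151°.
cos H₀ = −tan(-76.5°) tan(+7.151°) = 0.5226, H₀ = 1.0209 rad.
Bracket: H₀ sin φ sin δ + cos φ cos δ sin H₀ = 1.0209×-0.97237×0.12449 + 0.23345×0.99222×0.85257 = -0.123580 + 0.197484 = 0.073904.
Q̄ = (S₀/π) × [bracket] = (2781/π) × 0.073904 = 65.421 W/m².
Ratio Q̄_A / Q̄_B = 1222.3 / 65.421 = 18.68.

Q̄_A / Q̄_B ≈ 18.7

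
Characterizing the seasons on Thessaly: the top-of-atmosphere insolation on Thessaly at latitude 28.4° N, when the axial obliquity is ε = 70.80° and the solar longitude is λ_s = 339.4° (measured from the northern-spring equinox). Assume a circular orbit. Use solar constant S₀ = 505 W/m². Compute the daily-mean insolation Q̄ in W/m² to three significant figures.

Q̄ ≈ 95.9 W/m²

Solar declination: sin δ = sin ε · sin λ_s = sin 70.80° × sin 339.4° = -0.33227, so δ = -19.407°.
cos H₀ = −tan(+28.4°) tan(-19.407°) = 0.1905, H₀ = 1.3791 rad.
Bracket: H₀ sin φ sin δ + cos φ cos δ sin H₀ = 1.3791×0.47562×-0.33227 + 0.87965×0.94318×0.98169 = -0.217945 + 0.814477 = 0.596532.
Q̄ = (S₀/π) × [bracket] = (505/π) × 0.596532 = 95.89 W/m².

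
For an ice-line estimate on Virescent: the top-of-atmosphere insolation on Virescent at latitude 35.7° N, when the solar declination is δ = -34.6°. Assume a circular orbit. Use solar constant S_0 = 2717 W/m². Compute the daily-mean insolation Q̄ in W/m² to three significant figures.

cos h₀ = −tan(+35.7°) tan(-34.600°) = 0.4957, h₀ = 1.0521 rad.
Bracket: h₀ sin ϕ sin δ + cos ϕ cos δ sin h₀ = 1.0521×0.58354×-0.56784 + 0.81208×0.82314×0.86849 = -0.348621 + 0.580547 = 0.231926.
Q̄ = (S_0/π) × [bracket] = (2717/π) × 0.231926 = 200.6 W/m².

Q̄ ≈ 201 W/m²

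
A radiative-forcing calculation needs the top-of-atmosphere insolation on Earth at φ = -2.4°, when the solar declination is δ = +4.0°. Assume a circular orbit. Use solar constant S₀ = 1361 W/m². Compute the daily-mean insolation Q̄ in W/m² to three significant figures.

Q̄ ≈ 430 W/m²

cos H₀ = −tan(-2.4°) tan(+4.000°) = 0.0029, H₀ = 1.5679 rad.
Bracket: H₀ sin φ sin δ + cos φ cos δ sin H₀ = 1.5679×-0.04188×0.06976 + 0.99912×0.99756×1.00000 = -0.004581 + 0.996682 = 0.992101.
Q̄ = (S₀/π) × [bracket] = (1361/π) × 0.992101 = 429.8 W/m².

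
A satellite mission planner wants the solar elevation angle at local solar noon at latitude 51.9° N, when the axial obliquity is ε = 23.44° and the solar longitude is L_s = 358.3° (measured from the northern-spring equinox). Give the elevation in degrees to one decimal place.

37.4°

Solar declination: sin δ = sin ε · sin L_s = sin 23.44° × sin 358.3° = -0.01180, so δ = -0.676°.
At local noon the hour angle is zero, so the zenith angle equals |ϕ − δ| = |+51.9° − (-0.676°)| = 52.576°.
Elevation = 90° − 52.576° = 37.4°.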